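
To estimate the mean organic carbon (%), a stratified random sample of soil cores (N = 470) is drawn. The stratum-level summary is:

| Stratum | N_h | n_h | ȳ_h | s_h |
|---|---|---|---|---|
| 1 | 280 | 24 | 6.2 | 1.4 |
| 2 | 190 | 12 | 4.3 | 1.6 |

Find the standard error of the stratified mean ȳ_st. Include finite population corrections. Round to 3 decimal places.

SE(ȳ_st) ≈ 0.243

V̂(ȳ_st) = Σ W_h² (1 − n_h/N_h) s_h²/n_h, with W_h = N_h/N and N = 470:
  stratum 1: (280/470)²·(1 − 24/280)·1.4²/24 = 0.0265001
  stratum 2: (190/470)²·(1 − 12/190)·1.6²/12 = 0.0326615
V̂(ȳ_st) = 0.0591616
SE(ȳ_st) = √0.0591616 = 0.243232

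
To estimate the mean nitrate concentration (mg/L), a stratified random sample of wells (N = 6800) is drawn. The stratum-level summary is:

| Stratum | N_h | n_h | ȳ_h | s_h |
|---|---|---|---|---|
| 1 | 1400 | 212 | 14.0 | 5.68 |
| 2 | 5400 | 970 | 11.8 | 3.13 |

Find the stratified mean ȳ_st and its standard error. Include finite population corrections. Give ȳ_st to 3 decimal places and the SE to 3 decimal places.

ȳ_st ≈ 12.253, SE ≈ 0.103

ȳ_st = Σ W_h ȳ_h = (1400·14.0 + 5400·11.8)/6800 = 12.25294
V̂(ȳ_st) = Σ W_h² (1 − n_h/N_h) s_h²/n_h, with W_h = N_h/N and N = 6800:
  stratum 1: (1400/6800)²·(1 − 212/1400)·5.68²/212 = 0.00547378
  stratum 2: (5400/6800)²·(1 − 970/5400)·3.13²/970 = 0.00522512
V̂(ȳ_st) = 0.0106989
SE(ȳ_st) = √0.0106989 = 0.103436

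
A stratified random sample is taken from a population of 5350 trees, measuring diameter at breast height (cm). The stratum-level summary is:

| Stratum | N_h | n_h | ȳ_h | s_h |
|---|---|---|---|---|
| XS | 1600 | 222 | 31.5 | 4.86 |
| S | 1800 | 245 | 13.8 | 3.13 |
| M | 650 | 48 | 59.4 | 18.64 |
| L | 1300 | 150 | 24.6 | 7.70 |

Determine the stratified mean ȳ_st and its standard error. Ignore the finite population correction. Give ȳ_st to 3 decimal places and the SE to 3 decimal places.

ȳ_st = Σ W_h ȳ_h = (1600·31.5 + 1800·13.8 + 650·59.4 + 1300·24.6)/5350 = 27.25794
V̂(ȳ_st) = Σ W_h² s_h²/n_h, with W_h = N_h/N and N = 5350:
  stratum XS: (1600/5350)²·4.86²/222 = 0.00951595
  stratum S: (1800/5350)²·3.13²/245 = 0.00452647
  stratum M: (650/5350)²·18.64²/48 = 0.106849
  stratum L: (1300/5350)²·7.70²/150 = 0.0233383
V̂(ȳ_st) = 0.14423
SE(ȳ_st) = √0.14423 = 0.379776

ȳ_st ≈ 27.258, SE ≈ 0.380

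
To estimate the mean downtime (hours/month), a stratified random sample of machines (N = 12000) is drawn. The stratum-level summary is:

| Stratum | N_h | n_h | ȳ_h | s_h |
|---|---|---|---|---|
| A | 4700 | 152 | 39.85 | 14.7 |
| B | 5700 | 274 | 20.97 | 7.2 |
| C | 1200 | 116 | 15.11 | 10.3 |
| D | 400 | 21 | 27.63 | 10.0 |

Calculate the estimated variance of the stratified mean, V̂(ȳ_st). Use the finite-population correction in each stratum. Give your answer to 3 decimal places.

V̂(ȳ_st) = Σ W_h² (1 − n_h/N_h) s_h²/n_h, with W_h = N_h/N and N = 12000:
  stratum A: (4700/12000)²·(1 − 152/4700)·14.7²/152 = 0.211031
  stratum B: (5700/12000)²·(1 − 274/5700)·7.2²/274 = 0.0406356
  stratum C: (1200/12000)²·(1 − 116/1200)·10.3²/116 = 0.00826161
  stratum D: (400/12000)²·(1 − 21/400)·10.0²/21 = 0.00501323
V̂(ȳ_st) = 0.264942

V̂(ȳ_st) ≈ 0.265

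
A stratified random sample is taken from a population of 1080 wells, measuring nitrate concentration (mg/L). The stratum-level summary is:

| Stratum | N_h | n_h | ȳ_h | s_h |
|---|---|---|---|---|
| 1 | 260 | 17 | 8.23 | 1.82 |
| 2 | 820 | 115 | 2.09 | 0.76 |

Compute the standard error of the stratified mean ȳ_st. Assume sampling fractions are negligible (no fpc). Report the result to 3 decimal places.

V̂(ȳ_st) = Σ W_h² s_h²/n_h, with W_h = N_h/N and N = 1080:
  stratum 1: (260/1080)²·1.82²/17 = 0.0112926
  stratum 2: (820/1080)²·0.76²/115 = 0.00289541
V̂(ȳ_st) = 0.014188
SE(ȳ_st) = √0.014188 = 0.119113

SE(ȳ_st) ≈ 0.119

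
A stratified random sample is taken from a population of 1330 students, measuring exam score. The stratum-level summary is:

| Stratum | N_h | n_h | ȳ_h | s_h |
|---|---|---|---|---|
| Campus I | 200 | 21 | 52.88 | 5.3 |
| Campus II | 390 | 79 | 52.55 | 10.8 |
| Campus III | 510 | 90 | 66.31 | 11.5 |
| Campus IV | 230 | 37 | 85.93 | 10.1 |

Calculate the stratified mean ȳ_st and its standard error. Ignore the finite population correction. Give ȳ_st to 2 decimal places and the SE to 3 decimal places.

ȳ_st = Σ W_h ȳ_h = (200·52.88 + 390·52.55 + 510·66.31 + 230·85.93)/1330 = 63.64850
V̂(ȳ_st) = Σ W_h² s_h²/n_h, with W_h = N_h/N and N = 1330:
  stratum Campus I: (200/1330)²·5.3²/21 = 0.0302475
  stratum Campus II: (390/1330)²·10.8²/79 = 0.126954
  stratum Campus III: (510/1330)²·11.5²/90 = 0.216068
  stratum Campus IV: (230/1330)²·10.1²/37 = 0.0824505
V̂(ȳ_st) = 0.45572
SE(ȳ_st) = √0.45572 = 0.67507

ȳ_st ≈ 63.65, SE ≈ 0.675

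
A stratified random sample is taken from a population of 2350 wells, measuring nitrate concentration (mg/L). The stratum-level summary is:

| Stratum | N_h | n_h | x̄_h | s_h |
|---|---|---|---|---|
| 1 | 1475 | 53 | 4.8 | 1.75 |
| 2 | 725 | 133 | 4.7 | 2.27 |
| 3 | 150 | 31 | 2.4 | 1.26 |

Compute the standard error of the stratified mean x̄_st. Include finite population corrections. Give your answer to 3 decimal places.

V̂(x̄_st) = Σ W_h² (1 − n_h/N_h) s_h²/n_h, with W_h = N_h/N and N = 2350:
  stratum 1: (1475/2350)²·(1 − 53/1475)·1.75²/53 = 0.021946
  stratum 2: (725/2350)²·(1 − 133/725)·2.27²/133 = 0.00301109
  stratum 3: (150/2350)²·(1 − 31/150)·1.26²/31 = 0.000165532
V̂(x̄_st) = 0.0251227
SE(x̄_st) = √0.0251227 = 0.158501

SE(x̄_st) ≈ 0.159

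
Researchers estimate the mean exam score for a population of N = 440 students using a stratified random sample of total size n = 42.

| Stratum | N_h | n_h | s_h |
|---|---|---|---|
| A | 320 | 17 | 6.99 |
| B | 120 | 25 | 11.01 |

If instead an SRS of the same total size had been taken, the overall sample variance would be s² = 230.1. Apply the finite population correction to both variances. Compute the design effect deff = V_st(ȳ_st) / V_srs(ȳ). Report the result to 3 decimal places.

V̂(ȳ_st) = Σ W_h² (1 − n_h/N_h) s_h²/n_h, with W_h = N_h/N and N = 440:
  stratum A: (320/440)²·(1 − 17/320)·6.99²/17 = 1.43944
  stratum B: (120/440)²·(1 − 25/120)·11.01²/25 = 0.285518
V_st = 1.72496
V_srs = (1 − 42/440)·230.1/42 = 4.95562
deff = V_st / V_srs = 1.72496/4.95562 = 0.3481

deff ≈ 0.348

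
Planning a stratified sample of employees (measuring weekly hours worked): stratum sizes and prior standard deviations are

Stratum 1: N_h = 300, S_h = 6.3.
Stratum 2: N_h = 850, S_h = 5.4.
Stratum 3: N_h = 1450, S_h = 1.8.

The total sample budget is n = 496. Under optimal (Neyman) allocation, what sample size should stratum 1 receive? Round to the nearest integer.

Neyman allocation: n_h = n · N_h S_h / Σ N_i S_i, with n = 496.
  stratum 1: N_h·S_h = 300·6.3 = 1890.00
  stratum 2: N_h·S_h = 850·5.4 = 4590.00
  stratum 3: N_h·S_h = 1450·1.8 = 2610.00
Σ N_h S_h = 9090.00
n for stratum 1 = 496·1890.00/9090.00 = 103.129 → 103

103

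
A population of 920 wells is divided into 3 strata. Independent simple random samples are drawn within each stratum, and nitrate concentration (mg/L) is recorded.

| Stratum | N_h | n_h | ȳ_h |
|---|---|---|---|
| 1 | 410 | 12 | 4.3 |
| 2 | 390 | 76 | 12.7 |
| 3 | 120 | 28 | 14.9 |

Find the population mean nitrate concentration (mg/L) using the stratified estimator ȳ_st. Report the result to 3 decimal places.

N = Σ N_h = 920. Stratum weights W_h = N_h/N.
ȳ_st = (410·4.3 + 390·12.7 + 120·14.9) / 920 = 9.24348

ȳ_st ≈ 9.243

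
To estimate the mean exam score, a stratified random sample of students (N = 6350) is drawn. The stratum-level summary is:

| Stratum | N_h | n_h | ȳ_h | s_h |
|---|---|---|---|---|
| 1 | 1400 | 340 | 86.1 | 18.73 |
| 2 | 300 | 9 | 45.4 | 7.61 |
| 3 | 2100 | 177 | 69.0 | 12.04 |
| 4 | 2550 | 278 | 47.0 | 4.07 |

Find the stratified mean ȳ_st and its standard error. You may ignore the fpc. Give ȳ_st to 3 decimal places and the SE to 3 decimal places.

ȳ_st ≈ 62.820, SE ≈ 0.405

ȳ_st = Σ W_h ȳ_h = (1400·86.1 + 300·45.4 + 2100·69.0 + 2550·47.0)/6350 = 62.82047
V̂(ȳ_st) = Σ W_h² s_h²/n_h, with W_h = N_h/N and N = 6350:
  stratum 1: (1400/6350)²·18.73²/340 = 0.050154
  stratum 2: (300/6350)²·7.61²/9 = 0.0143622
  stratum 3: (2100/6350)²·12.04²/177 = 0.0895717
  stratum 4: (2550/6350)²·4.07²/278 = 0.00960897
V̂(ȳ_st) = 0.163697
SE(ȳ_st) = √0.163697 = 0.404595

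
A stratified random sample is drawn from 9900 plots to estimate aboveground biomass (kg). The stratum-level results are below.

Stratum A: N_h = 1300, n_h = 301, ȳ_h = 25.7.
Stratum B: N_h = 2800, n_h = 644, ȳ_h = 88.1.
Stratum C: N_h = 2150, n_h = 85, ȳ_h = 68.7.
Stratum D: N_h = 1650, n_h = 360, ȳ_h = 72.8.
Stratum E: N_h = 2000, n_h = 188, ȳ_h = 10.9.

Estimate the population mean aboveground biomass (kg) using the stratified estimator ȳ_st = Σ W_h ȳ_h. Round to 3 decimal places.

ȳ_st ≈ 57.547

N = Σ N_h = 9900. Stratum weights W_h = N_h/N.
ȳ_st = (1300·25.7 + 2800·88.1 + 2150·68.7 + 1650·72.8 + 2000·10.9) / 9900 = 57.54697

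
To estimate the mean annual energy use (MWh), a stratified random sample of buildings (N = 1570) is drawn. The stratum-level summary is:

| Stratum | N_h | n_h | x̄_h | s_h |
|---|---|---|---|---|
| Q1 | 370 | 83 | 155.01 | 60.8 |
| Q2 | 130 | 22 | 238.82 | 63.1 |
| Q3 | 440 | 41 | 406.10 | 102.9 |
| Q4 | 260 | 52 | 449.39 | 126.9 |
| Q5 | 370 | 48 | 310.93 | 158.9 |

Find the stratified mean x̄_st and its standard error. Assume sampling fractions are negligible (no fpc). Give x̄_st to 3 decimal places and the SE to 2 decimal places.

x̄_st ≈ 317.815, SE ≈ 7.86

x̄_st = Σ W_h x̄_h = (370·155.01 + 130·238.82 + 440·406.10 + 260·449.39 + 370·310.93)/1570 = 317.81516
V̂(x̄_st) = Σ W_h² s_h²/n_h, with W_h = N_h/N and N = 1570:
  stratum Q1: (370/1570)²·60.8²/83 = 2.47362
  stratum Q2: (130/1570)²·63.1²/22 = 1.24086
  stratum Q3: (440/1570)²·102.9²/41 = 20.284
  stratum Q4: (260/1570)²·126.9²/52 = 8.49312
  stratum Q5: (370/1570)²·158.9²/48 = 29.2153
V̂(x̄_st) = 61.7069
SE(x̄_st) = √61.7069 = 7.85537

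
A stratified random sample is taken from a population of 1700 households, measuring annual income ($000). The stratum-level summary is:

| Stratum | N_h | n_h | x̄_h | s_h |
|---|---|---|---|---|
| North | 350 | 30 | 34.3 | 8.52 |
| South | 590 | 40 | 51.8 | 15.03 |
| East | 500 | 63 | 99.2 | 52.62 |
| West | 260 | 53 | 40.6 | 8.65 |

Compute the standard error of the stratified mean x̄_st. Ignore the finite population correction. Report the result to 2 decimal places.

V̂(x̄_st) = Σ W_h² s_h²/n_h, with W_h = N_h/N and N = 1700:
  stratum North: (350/1700)²·8.52²/30 = 0.102564
  stratum South: (590/1700)²·15.03²/40 = 0.680243
  stratum East: (500/1700)²·52.62²/63 = 3.80192
  stratum West: (260/1700)²·8.65²/53 = 0.0330221
V̂(x̄_st) = 4.61775
SE(x̄_st) = √4.61775 = 2.1489

SE(x̄_st) ≈ 2.15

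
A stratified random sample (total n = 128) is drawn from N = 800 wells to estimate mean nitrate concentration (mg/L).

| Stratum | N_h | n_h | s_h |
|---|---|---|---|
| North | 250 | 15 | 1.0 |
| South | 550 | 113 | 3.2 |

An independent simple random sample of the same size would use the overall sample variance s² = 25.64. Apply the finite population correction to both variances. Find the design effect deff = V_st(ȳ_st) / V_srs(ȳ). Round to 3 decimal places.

deff ≈ 0.239

V̂(ȳ_st) = Σ W_h² (1 − n_h/N_h) s_h²/n_h, with W_h = N_h/N and N = 800:
  stratum North: (250/800)²·(1 − 15/250)·1.0²/15 = 0.00611979
  stratum South: (550/800)²·(1 − 113/550)·3.2²/113 = 0.0340319
V_st = 0.0401517
V_srs = (1 − 128/800)·25.64/128 = 0.168263
deff = V_st / V_srs = 0.0401517/0.168263 = 0.2386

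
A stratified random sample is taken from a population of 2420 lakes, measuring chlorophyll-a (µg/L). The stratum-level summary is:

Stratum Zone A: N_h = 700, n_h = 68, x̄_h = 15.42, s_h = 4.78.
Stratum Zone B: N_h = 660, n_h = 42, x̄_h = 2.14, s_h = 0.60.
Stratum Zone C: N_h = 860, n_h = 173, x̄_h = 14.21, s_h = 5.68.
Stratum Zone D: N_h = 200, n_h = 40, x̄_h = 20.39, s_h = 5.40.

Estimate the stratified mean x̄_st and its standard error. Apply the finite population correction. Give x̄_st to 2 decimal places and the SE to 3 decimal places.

x̄_st = Σ W_h x̄_h = (700·15.42 + 660·2.14 + 860·14.21 + 200·20.39)/2420 = 11.77893
V̂(x̄_st) = Σ W_h² (1 − n_h/N_h) s_h²/n_h, with W_h = N_h/N and N = 2420:
  stratum Zone A: (700/2420)²·(1 − 68/700)·4.78²/68 = 0.0253823
  stratum Zone B: (660/2420)²·(1 − 42/660)·0.60²/42 = 0.000596973
  stratum Zone C: (860/2420)²·(1 − 173/860)·5.68²/173 = 0.0188137
  stratum Zone D: (200/2420)²·(1 − 40/200)·5.40²/40 = 0.00398333
V̂(x̄_st) = 0.0487764
SE(x̄_st) = √0.0487764 = 0.220854

x̄_st ≈ 11.78, SE ≈ 0.221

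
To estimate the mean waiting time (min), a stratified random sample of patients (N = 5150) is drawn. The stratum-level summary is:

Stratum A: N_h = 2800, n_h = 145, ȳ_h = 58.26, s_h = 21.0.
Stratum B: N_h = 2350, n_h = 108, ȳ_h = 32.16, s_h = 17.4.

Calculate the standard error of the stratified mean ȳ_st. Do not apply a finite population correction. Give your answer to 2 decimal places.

V̂(ȳ_st) = Σ W_h² s_h²/n_h, with W_h = N_h/N and N = 5150:
  stratum A: (2800/5150)²·21.0²/145 = 0.899026
  stratum B: (2350/5150)²·17.4²/108 = 0.583708
V̂(ȳ_st) = 1.48273
SE(ȳ_st) = √1.48273 = 1.21768

SE(ȳ_st) ≈ 1.22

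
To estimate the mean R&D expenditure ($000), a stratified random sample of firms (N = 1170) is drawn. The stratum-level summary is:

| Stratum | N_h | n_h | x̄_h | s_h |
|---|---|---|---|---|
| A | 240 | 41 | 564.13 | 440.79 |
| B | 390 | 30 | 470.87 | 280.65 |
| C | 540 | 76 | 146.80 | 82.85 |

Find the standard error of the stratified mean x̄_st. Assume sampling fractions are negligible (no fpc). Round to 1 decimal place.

V̂(x̄_st) = Σ W_h² s_h²/n_h, with W_h = N_h/N and N = 1170:
  stratum A: (240/1170)²·440.79²/41 = 199.402
  stratum B: (390/1170)²·280.65²/30 = 291.72
  stratum C: (540/1170)²·82.85²/76 = 19.2392
V̂(x̄_st) = 510.362
SE(x̄_st) = √510.362 = 22.5912

SE(x̄_st) ≈ 22.6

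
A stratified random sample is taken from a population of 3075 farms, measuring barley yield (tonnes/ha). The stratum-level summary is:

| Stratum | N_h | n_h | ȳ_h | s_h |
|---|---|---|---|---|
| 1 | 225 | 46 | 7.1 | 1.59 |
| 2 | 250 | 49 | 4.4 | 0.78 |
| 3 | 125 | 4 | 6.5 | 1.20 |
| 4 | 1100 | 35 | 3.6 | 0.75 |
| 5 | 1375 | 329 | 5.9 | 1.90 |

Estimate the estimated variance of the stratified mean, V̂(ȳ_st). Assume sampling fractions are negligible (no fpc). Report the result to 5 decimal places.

V̂(ȳ_st) = Σ W_h² s_h²/n_h, with W_h = N_h/N and N = 3075:
  stratum 1: (225/3075)²·1.59²/46 = 0.000294246
  stratum 2: (250/3075)²·0.78²/49 = 8.20697e-05
  stratum 3: (125/3075)²·1.20²/4 = 0.000594884
  stratum 4: (1100/3075)²·0.75²/35 = 0.0020566
  stratum 5: (1375/3075)²·1.90²/329 = 0.00219395
V̂(ȳ_st) = 0.00522175

V̂(ȳ_st) ≈ 0.00522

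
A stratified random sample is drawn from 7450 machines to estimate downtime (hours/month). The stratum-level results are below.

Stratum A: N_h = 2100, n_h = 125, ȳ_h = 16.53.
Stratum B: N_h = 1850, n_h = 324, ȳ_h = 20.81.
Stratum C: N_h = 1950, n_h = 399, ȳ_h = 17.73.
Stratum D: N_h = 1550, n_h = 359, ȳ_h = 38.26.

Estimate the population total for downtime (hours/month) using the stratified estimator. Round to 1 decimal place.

τ̂_st ≈ 167088.0

τ̂_st = Σ N_h ȳ_h = 2100·16.53 + 1850·20.81 + 1950·17.73 + 1550·38.26 = 167088.0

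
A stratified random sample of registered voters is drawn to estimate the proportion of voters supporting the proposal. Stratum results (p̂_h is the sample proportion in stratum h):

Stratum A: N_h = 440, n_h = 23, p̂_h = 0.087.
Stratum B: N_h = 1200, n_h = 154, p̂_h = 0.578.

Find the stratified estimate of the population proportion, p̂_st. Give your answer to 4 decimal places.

p̂_st ≈ 0.4463

N = 1640; stratum weights W_h = N_h/N.
p̂_st = Σ W_h p̂_h = (440·0.087 + 1200·0.578)/1640 = 0.44627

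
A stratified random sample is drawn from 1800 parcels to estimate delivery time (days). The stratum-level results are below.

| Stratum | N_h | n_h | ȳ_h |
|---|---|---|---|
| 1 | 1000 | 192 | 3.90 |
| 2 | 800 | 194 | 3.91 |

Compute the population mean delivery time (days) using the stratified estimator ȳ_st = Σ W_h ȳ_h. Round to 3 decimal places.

N = Σ N_h = 1800. Stratum weights W_h = N_h/N.
ȳ_st = (1000·3.90 + 800·3.91) / 1800 = 3.90444

ȳ_st ≈ 3.904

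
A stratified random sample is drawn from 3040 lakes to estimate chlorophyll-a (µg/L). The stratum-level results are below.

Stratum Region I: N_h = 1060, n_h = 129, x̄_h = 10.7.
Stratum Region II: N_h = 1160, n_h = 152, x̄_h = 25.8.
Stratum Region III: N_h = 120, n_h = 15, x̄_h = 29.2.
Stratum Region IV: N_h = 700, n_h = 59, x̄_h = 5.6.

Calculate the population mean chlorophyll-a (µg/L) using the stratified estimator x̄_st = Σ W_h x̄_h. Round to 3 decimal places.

x̄_st ≈ 16.018

N = Σ N_h = 3040. Stratum weights W_h = N_h/N.
x̄_st = (1060·10.7 + 1160·25.8 + 120·29.2 + 700·5.6) / 3040 = 16.01776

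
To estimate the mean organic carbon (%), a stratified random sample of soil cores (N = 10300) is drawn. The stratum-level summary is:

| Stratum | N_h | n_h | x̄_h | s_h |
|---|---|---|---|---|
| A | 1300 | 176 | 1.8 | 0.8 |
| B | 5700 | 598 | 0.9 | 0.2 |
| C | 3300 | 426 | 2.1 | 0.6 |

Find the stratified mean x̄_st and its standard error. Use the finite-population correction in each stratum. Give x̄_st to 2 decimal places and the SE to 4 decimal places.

x̄_st = Σ W_h x̄_h = (1300·1.8 + 5700·0.9 + 3300·2.1)/10300 = 1.39806
V̂(x̄_st) = Σ W_h² (1 − n_h/N_h) s_h²/n_h, with W_h = N_h/N and N = 10300:
  stratum A: (1300/10300)²·(1 − 176/1300)·0.8²/176 = 5.00844e-05
  stratum B: (5700/10300)²·(1 − 598/5700)·0.2²/598 = 1.83358e-05
  stratum C: (3300/10300)²·(1 − 426/3300)·0.6²/426 = 7.55473e-05
V̂(x̄_st) = 0.000143968
SE(x̄_st) = √0.000143968 = 0.0119986

x̄_st ≈ 1.40, SE ≈ 0.0120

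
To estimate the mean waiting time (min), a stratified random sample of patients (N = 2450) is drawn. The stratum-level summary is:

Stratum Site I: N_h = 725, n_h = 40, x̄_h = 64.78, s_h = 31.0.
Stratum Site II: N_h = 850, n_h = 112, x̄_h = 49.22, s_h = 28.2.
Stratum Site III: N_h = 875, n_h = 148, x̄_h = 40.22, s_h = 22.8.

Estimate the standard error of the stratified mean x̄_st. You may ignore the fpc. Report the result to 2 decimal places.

V̂(x̄_st) = Σ W_h² s_h²/n_h, with W_h = N_h/N and N = 2450:
  stratum Site I: (725/2450)²·31.0²/40 = 2.10381
  stratum Site II: (850/2450)²·28.2²/112 = 0.854645
  stratum Site III: (875/2450)²·22.8²/148 = 0.448014
V̂(x̄_st) = 3.40647
SE(x̄_st) = √3.40647 = 1.84566

SE(x̄_st) ≈ 1.85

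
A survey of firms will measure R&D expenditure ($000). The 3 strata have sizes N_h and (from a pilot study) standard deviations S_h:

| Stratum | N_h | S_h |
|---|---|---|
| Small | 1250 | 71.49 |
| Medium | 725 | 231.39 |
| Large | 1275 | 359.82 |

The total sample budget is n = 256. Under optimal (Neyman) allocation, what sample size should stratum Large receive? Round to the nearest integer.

Neyman allocation: n_h = n · N_h S_h / Σ N_i S_i, with n = 256.
  stratum Small: N_h·S_h = 1250·71.49 = 89362.50
  stratum Medium: N_h·S_h = 725·231.39 = 167757.75
  stratum Large: N_h·S_h = 1275·359.82 = 458770.50
Σ N_h S_h = 715890.75
n for stratum Large = 256·458770.50/715890.75 = 164.055 → 164

164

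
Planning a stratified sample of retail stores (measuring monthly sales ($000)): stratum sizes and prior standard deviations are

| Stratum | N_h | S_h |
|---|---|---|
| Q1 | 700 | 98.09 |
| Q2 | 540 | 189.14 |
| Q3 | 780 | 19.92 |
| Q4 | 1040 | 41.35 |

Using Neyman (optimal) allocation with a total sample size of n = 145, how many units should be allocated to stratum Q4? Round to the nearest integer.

Neyman allocation: n_h = n · N_h S_h / Σ N_i S_i, with n = 145.
  stratum Q1: N_h·S_h = 700·98.09 = 68663.00
  stratum Q2: N_h·S_h = 540·189.14 = 102135.60
  stratum Q3: N_h·S_h = 780·19.92 = 15537.60
  stratum Q4: N_h·S_h = 1040·41.35 = 43004.00
Σ N_h S_h = 229340.20
n for stratum Q4 = 145·43004.00/229340.20 = 27.189 → 27

27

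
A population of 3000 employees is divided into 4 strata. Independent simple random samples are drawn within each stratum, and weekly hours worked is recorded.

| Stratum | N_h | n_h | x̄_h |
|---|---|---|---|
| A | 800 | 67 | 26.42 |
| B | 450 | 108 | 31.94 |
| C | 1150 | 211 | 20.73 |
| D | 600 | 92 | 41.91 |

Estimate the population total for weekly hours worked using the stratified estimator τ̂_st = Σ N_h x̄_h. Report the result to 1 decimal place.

τ̂_st ≈ 84494.5

τ̂_st = Σ N_h x̄_h = 800·26.42 + 450·31.94 + 1150·20.73 + 600·41.91 = 84494.5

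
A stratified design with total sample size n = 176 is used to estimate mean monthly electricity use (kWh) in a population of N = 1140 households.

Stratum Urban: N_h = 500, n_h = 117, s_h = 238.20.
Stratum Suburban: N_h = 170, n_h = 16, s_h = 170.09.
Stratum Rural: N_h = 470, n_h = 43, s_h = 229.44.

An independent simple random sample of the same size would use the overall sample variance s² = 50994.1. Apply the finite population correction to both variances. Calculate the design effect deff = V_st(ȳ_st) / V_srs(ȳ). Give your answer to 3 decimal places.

deff ≈ 1.212

V̂(ȳ_st) = Σ W_h² (1 − n_h/N_h) s_h²/n_h, with W_h = N_h/N and N = 1140:
  stratum Urban: (500/1140)²·(1 − 117/500)·238.20²/117 = 71.459
  stratum Suburban: (170/1140)²·(1 − 16/170)·170.09²/16 = 36.4248
  stratum Rural: (470/1140)²·(1 − 43/470)·229.44²/43 = 189.054
V_st = 296.938
V_srs = (1 − 176/1140)·50994.1/176 = 245.008
deff = V_st / V_srs = 296.938/245.008 = 1.2120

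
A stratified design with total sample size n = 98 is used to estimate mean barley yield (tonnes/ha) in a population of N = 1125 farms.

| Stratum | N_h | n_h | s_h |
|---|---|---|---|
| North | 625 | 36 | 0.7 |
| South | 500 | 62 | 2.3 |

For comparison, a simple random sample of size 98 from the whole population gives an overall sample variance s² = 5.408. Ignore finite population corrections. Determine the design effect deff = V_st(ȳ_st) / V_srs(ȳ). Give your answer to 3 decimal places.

V̂(ȳ_st) = Σ W_h² s_h²/n_h, with W_h = N_h/N and N = 1125:
  stratum North: (625/1125)²·0.7²/36 = 0.00420096
  stratum South: (500/1125)²·2.3²/62 = 0.0168538
V_st = 0.0210548
V_srs = s²/n = 5.408/98 = 0.0551837
deff = V_st / V_srs = 0.0210548/0.0551837 = 0.3815

deff ≈ 0.382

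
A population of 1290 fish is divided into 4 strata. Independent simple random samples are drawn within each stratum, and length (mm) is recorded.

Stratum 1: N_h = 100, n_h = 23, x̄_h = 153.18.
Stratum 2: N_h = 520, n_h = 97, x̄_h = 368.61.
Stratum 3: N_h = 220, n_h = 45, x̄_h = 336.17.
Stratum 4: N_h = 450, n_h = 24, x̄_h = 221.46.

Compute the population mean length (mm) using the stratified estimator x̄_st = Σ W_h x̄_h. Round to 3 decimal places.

x̄_st ≈ 295.046

N = Σ N_h = 1290. Stratum weights W_h = N_h/N.
x̄_st = (100·153.18 + 520·368.61 + 220·336.17 + 450·221.46) / 1290 = 295.04620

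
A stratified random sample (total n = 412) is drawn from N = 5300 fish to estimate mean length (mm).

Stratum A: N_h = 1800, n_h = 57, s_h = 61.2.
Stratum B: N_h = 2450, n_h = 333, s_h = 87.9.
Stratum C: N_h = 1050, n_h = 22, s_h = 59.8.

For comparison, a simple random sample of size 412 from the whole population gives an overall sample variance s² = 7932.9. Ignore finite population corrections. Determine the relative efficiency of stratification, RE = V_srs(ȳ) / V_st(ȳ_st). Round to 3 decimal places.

RE ≈ 1.018

V̂(ȳ_st) = Σ W_h² s_h²/n_h, with W_h = N_h/N and N = 5300:
  stratum A: (1800/5300)²·61.2²/57 = 7.57916
  stratum B: (2450/5300)²·87.9²/333 = 4.95808
  stratum C: (1050/5300)²·59.8²/22 = 6.37979
V_st = 18.917
V_srs = s²/n = 7932.9/412 = 19.2546
Relative efficiency = V_srs / V_st = 19.2546/18.917 = 1.0178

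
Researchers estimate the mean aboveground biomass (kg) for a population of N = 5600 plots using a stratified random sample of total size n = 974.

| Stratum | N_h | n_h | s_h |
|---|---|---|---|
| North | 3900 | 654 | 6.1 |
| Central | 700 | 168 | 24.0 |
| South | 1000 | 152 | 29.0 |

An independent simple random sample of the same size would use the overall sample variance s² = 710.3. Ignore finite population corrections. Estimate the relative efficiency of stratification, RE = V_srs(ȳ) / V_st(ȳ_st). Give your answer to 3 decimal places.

RE ≈ 2.831

V̂(ȳ_st) = Σ W_h² s_h²/n_h, with W_h = N_h/N and N = 5600:
  stratum North: (3900/5600)²·6.1²/654 = 0.0275953
  stratum Central: (700/5600)²·24.0²/168 = 0.0535714
  stratum South: (1000/5600)²·29.0²/152 = 0.176432
V_st = 0.257598
V_srs = s²/n = 710.3/974 = 0.729261
Relative efficiency = V_srs / V_st = 0.729261/0.257598 = 2.8310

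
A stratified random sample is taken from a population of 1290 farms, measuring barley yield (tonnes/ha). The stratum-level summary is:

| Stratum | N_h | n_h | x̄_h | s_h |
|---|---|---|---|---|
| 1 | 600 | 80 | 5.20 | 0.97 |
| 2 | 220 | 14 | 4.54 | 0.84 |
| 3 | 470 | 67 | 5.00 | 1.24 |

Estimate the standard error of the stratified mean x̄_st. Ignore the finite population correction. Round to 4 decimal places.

SE(x̄_st) ≈ 0.0840

V̂(x̄_st) = Σ W_h² s_h²/n_h, with W_h = N_h/N and N = 1290:
  stratum 1: (600/1290)²·0.97²/80 = 0.00254435
  stratum 2: (220/1290)²·0.84²/14 = 0.00146587
  stratum 3: (470/1290)²·1.24²/67 = 0.00304639
V̂(x̄_st) = 0.00705661
SE(x̄_st) = √0.00705661 = 0.0840036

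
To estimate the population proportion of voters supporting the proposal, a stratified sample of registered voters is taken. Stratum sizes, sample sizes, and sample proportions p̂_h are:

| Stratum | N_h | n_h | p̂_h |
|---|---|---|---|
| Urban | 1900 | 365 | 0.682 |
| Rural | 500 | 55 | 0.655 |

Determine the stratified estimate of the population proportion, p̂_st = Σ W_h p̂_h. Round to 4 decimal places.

N = 2400; stratum weights W_h = N_h/N.
p̂_st = Σ W_h p̂_h = (1900·0.682 + 500·0.655)/2400 = 0.67638

p̂_st ≈ 0.6764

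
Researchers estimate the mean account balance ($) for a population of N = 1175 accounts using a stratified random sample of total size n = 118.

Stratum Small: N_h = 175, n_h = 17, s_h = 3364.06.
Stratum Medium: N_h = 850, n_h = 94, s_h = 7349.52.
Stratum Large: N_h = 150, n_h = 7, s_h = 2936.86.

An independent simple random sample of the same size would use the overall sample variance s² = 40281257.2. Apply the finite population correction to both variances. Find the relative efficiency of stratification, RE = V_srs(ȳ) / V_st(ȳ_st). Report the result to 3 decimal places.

RE ≈ 1.024

V̂(ȳ_st) = Σ W_h² (1 − n_h/N_h) s_h²/n_h, with W_h = N_h/N and N = 1175:
  stratum Small: (175/1175)²·(1 − 17/175)·3364.06²/17 = 13332.1
  stratum Medium: (850/1175)²·(1 − 94/850)·7349.52²/94 = 267458
  stratum Large: (150/1175)²·(1 − 7/150)·2936.86²/7 = 19143.4
V_st = 299933
V_srs = (1 − 118/1175)·40281257.2/118 = 307085
Relative efficiency = V_srs / V_st = 307085/299933 = 1.0238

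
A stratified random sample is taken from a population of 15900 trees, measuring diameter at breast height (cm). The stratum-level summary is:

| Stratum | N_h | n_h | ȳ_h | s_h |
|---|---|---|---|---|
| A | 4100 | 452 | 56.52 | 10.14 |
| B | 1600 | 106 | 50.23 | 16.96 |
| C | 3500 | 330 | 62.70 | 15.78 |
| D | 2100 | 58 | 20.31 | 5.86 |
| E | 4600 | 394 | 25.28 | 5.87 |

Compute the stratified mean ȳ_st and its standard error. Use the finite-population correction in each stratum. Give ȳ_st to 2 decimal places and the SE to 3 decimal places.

ȳ_st ≈ 43.43, SE ≈ 0.298

ȳ_st = Σ W_h ȳ_h = (4100·56.52 + 1600·50.23 + 3500·62.70 + 2100·20.31 + 4600·25.28)/15900 = 43.42698
V̂(ȳ_st) = Σ W_h² (1 − n_h/N_h) s_h²/n_h, with W_h = N_h/N and N = 15900:
  stratum A: (4100/15900)²·(1 − 452/4100)·10.14²/452 = 0.013458
  stratum B: (1600/15900)²·(1 − 106/1600)·16.96²/106 = 0.025658
  stratum C: (3500/15900)²·(1 − 330/3500)·15.78²/330 = 0.0331156
  stratum D: (2100/15900)²·(1 − 58/2100)·5.86²/58 = 0.0100426
  stratum E: (4600/15900)²·(1 − 394/4600)·5.87²/394 = 0.00669288
V̂(ȳ_st) = 0.0889672
SE(ȳ_st) = √0.0889672 = 0.298274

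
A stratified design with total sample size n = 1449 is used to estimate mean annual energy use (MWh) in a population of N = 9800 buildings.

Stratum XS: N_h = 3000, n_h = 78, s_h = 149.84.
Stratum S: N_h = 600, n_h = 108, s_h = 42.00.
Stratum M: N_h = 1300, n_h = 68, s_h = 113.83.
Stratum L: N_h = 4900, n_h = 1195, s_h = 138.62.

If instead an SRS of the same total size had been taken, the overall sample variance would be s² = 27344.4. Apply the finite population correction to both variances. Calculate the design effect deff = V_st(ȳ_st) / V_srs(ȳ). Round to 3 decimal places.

deff ≈ 2.024

V̂(ȳ_st) = Σ W_h² (1 − n_h/N_h) s_h²/n_h, with W_h = N_h/N and N = 9800:
  stratum XS: (3000/9800)²·(1 − 78/3000)·149.84²/78 = 26.273
  stratum S: (600/9800)²·(1 − 108/600)·42.00²/108 = 0.0502041
  stratum M: (1300/9800)²·(1 − 68/1300)·113.83²/68 = 3.17765
  stratum L: (4900/9800)²·(1 − 1195/4900)·138.62²/1195 = 3.0396
V_st = 32.5405
V_srs = (1 − 1449/9800)·27344.4/1449 = 16.081
deff = V_st / V_srs = 32.5405/16.081 = 2.0235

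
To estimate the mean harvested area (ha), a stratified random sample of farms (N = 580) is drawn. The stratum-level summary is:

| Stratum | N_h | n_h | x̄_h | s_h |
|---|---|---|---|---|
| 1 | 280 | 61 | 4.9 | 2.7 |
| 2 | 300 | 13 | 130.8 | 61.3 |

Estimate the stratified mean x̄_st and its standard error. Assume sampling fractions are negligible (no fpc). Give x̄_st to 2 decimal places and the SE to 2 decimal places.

x̄_st = Σ W_h x̄_h = (280·4.9 + 300·130.8)/580 = 70.02069
V̂(x̄_st) = Σ W_h² s_h²/n_h, with W_h = N_h/N and N = 580:
  stratum 1: (280/580)²·2.7²/61 = 0.0278521
  stratum 2: (300/580)²·61.3²/13 = 77.3329
V̂(x̄_st) = 77.3607
SE(x̄_st) = √77.3607 = 8.79549

x̄_st ≈ 70.02, SE ≈ 8.80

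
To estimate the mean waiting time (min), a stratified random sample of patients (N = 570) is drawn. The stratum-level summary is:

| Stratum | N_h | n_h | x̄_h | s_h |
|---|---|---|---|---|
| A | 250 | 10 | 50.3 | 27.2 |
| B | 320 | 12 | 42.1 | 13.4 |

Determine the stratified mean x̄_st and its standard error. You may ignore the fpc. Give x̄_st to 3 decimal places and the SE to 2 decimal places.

x̄_st = Σ W_h x̄_h = (250·50.3 + 320·42.1)/570 = 45.69649
V̂(x̄_st) = Σ W_h² s_h²/n_h, with W_h = N_h/N and N = 570:
  stratum A: (250/570)²·27.2²/10 = 14.2321
  stratum B: (320/570)²·13.4²/12 = 4.71605
V̂(x̄_st) = 18.9481
SE(x̄_st) = √18.9481 = 4.35294

x̄_st ≈ 45.696, SE ≈ 4.35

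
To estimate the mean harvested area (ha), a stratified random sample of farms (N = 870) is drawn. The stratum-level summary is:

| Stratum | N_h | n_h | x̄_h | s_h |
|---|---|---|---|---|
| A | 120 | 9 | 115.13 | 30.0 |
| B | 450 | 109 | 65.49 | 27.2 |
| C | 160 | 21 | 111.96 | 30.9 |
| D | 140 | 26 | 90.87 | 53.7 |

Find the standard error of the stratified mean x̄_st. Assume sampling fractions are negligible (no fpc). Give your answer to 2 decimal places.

V̂(x̄_st) = Σ W_h² s_h²/n_h, with W_h = N_h/N and N = 870:
  stratum A: (120/870)²·30.0²/9 = 1.9025
  stratum B: (450/870)²·27.2²/109 = 1.81592
  stratum C: (160/870)²·30.9²/21 = 1.5378
  stratum D: (140/870)²·53.7²/26 = 2.87206
V̂(x̄_st) = 8.12827
SE(x̄_st) = √8.12827 = 2.85101

SE(x̄_st) ≈ 2.85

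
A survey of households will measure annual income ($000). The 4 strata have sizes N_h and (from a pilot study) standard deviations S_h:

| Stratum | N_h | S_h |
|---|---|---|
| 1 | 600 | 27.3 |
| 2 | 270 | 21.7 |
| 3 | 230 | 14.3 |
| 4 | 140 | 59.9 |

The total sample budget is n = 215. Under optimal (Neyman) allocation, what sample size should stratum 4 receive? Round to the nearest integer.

53

Neyman allocation: n_h = n · N_h S_h / Σ N_i S_i, with n = 215.
  stratum 1: N_h·S_h = 600·27.3 = 16380.00
  stratum 2: N_h·S_h = 270·21.7 = 5859.00
  stratum 3: N_h·S_h = 230·14.3 = 3289.00
  stratum 4: N_h·S_h = 140·59.9 = 8386.00
Σ N_h S_h = 33914.00
n for stratum 4 = 215·8386.00/33914.00 = 53.164 → 53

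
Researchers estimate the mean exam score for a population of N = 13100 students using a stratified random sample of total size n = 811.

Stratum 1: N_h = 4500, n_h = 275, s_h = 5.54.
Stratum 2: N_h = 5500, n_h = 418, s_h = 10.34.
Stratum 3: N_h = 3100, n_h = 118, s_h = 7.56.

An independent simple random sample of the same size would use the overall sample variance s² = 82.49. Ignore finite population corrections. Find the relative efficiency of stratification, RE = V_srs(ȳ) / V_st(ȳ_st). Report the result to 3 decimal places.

RE ≈ 1.191

V̂(ȳ_st) = Σ W_h² s_h²/n_h, with W_h = N_h/N and N = 13100:
  stratum 1: (4500/13100)²·5.54²/275 = 0.0131695
  stratum 2: (5500/13100)²·10.34²/418 = 0.0450866
  stratum 3: (3100/13100)²·7.56²/118 = 0.0271233
V_st = 0.0853794
V_srs = s²/n = 82.49/811 = 0.101714
Relative efficiency = V_srs / V_st = 0.101714/0.0853794 = 1.1913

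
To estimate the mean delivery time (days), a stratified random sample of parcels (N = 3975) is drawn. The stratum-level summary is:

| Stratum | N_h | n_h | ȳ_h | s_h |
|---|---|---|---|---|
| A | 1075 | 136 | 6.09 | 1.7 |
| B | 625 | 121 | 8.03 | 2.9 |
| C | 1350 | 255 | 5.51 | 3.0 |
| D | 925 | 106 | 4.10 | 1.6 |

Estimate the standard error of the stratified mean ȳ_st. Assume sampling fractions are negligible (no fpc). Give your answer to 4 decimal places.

SE(ȳ_st) ≈ 0.0930

V̂(ȳ_st) = Σ W_h² s_h²/n_h, with W_h = N_h/N and N = 3975:
  stratum A: (1075/3975)²·1.7²/136 = 0.00155418
  stratum B: (625/3975)²·2.9²/121 = 0.00171829
  stratum C: (1350/3975)²·3.0²/255 = 0.00407095
  stratum D: (925/3975)²·1.6²/106 = 0.00130781
V̂(ȳ_st) = 0.00865123
SE(ȳ_st) = √0.00865123 = 0.093012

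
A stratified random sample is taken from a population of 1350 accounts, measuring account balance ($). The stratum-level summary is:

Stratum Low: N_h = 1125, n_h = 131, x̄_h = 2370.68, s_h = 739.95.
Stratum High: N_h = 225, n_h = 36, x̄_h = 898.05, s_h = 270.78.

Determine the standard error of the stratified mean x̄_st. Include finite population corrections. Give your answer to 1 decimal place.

V̂(x̄_st) = Σ W_h² (1 − n_h/N_h) s_h²/n_h, with W_h = N_h/N and N = 1350:
  stratum Low: (1125/1350)²·(1 − 131/1125)·739.95²/131 = 2564.51
  stratum High: (225/1350)²·(1 − 36/225)·270.78²/36 = 47.5234
V̂(x̄_st) = 2612.04
SE(x̄_st) = √2612.04 = 51.1081

SE(x̄_st) ≈ 51.1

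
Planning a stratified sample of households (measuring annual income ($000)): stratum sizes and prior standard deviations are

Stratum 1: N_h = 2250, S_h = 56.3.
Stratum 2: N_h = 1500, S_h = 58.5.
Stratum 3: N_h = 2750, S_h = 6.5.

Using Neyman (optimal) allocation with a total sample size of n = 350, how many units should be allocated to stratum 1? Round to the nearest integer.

191

Neyman allocation: n_h = n · N_h S_h / Σ N_i S_i, with n = 350.
  stratum 1: N_h·S_h = 2250·56.3 = 126675.00
  stratum 2: N_h·S_h = 1500·58.5 = 87750.00
  stratum 3: N_h·S_h = 2750·6.5 = 17875.00
Σ N_h S_h = 232300.00
n for stratum 1 = 350·126675.00/232300.00 = 190.858 → 191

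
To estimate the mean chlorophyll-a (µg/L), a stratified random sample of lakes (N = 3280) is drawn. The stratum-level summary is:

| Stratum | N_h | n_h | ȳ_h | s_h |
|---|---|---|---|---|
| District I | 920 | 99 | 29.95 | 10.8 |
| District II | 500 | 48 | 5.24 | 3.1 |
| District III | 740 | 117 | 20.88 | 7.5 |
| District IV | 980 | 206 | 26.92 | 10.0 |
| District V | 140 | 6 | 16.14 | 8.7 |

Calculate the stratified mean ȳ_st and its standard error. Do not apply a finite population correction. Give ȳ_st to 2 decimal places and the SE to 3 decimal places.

ȳ_st ≈ 22.64, SE ≈ 0.434

ȳ_st = Σ W_h ȳ_h = (920·29.95 + 500·5.24 + 740·20.88 + 980·26.92 + 140·16.14)/3280 = 22.64220
V̂(ȳ_st) = Σ W_h² s_h²/n_h, with W_h = N_h/N and N = 3280:
  stratum District I: (920/3280)²·10.8²/99 = 0.0926916
  stratum District II: (500/3280)²·3.1²/48 = 0.00465237
  stratum District III: (740/3280)²·7.5²/117 = 0.024471
  stratum District IV: (980/3280)²·10.0²/206 = 0.0433348
  stratum District V: (140/3280)²·8.7²/6 = 0.0229824
V̂(ȳ_st) = 0.188132
SE(ȳ_st) = √0.188132 = 0.433742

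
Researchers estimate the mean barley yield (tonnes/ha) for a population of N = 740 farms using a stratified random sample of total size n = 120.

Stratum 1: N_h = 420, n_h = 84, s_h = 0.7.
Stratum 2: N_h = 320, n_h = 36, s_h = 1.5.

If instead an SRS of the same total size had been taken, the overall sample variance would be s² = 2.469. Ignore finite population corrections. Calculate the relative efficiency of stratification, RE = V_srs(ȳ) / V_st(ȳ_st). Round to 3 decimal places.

V̂(ȳ_st) = Σ W_h² s_h²/n_h, with W_h = N_h/N and N = 740:
  stratum 1: (420/740)²·0.7²/84 = 0.00187911
  stratum 2: (320/740)²·1.5²/36 = 0.0116874
V_st = 0.0135665
V_srs = s²/n = 2.469/120 = 0.020575
Relative efficiency = V_srs / V_st = 0.020575/0.0135665 = 1.5166

RE ≈ 1.517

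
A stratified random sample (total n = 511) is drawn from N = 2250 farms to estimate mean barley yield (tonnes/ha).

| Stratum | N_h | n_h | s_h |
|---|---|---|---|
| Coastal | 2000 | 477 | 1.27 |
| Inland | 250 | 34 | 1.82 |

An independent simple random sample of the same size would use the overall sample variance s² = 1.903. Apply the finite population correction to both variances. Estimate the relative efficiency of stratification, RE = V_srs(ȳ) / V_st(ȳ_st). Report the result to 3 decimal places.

RE ≈ 0.936

V̂(ȳ_st) = Σ W_h² (1 − n_h/N_h) s_h²/n_h, with W_h = N_h/N and N = 2250:
  stratum Coastal: (2000/2250)²·(1 − 477/2000)·1.27²/477 = 0.00203448
  stratum Inland: (250/2250)²·(1 − 34/250)·1.82²/34 = 0.00103918
V_st = 0.00307367
V_srs = (1 − 511/2250)·1.903/511 = 0.00287829
Relative efficiency = V_srs / V_st = 0.00287829/0.00307367 = 0.9364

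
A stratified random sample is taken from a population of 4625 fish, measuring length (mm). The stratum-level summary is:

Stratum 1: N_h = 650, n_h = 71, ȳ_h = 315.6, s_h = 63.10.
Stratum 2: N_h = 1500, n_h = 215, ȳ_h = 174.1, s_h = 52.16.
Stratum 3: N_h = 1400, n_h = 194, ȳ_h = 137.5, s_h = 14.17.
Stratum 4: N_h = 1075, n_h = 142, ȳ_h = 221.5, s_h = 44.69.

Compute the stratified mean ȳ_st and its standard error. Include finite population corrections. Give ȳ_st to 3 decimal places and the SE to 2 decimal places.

ȳ_st = Σ W_h ȳ_h = (650·315.6 + 1500·174.1 + 1400·137.5 + 1075·221.5)/4625 = 193.92486
V̂(ȳ_st) = Σ W_h² (1 − n_h/N_h) s_h²/n_h, with W_h = N_h/N and N = 4625:
  stratum 1: (650/4625)²·(1 − 71/650)·63.10²/71 = 0.986663
  stratum 2: (1500/4625)²·(1 − 215/1500)·52.16²/215 = 1.14027
  stratum 3: (1400/4625)²·(1 − 194/1400)·14.17²/194 = 0.0816939
  stratum 4: (1075/4625)²·(1 − 142/1075)·44.69²/142 = 0.659476
V̂(ȳ_st) = 2.8681
SE(ȳ_st) = √2.8681 = 1.69355

ȳ_st ≈ 193.925, SE ≈ 1.69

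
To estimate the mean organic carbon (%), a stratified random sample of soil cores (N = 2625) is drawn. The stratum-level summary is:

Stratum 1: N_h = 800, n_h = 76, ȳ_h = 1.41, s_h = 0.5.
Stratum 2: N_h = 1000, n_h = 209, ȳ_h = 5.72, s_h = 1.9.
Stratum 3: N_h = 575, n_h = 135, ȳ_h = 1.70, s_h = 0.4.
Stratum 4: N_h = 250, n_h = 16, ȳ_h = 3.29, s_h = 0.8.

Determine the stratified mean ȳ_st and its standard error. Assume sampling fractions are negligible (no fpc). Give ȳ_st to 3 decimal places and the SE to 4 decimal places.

ȳ_st = Σ W_h ȳ_h = (800·1.41 + 1000·5.72 + 575·1.70 + 250·3.29)/2625 = 3.29448
V̂(ȳ_st) = Σ W_h² s_h²/n_h, with W_h = N_h/N and N = 2625:
  stratum 1: (800/2625)²·0.5²/76 = 0.000305526
  stratum 2: (1000/2625)²·1.9²/209 = 0.0025067
  stratum 3: (575/2625)²·0.4²/135 = 5.68674e-05
  stratum 4: (250/2625)²·0.8²/16 = 0.000362812
V̂(ȳ_st) = 0.0032319
SE(ȳ_st) = √0.0032319 = 0.0568498

ȳ_st ≈ 3.294, SE ≈ 0.0568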